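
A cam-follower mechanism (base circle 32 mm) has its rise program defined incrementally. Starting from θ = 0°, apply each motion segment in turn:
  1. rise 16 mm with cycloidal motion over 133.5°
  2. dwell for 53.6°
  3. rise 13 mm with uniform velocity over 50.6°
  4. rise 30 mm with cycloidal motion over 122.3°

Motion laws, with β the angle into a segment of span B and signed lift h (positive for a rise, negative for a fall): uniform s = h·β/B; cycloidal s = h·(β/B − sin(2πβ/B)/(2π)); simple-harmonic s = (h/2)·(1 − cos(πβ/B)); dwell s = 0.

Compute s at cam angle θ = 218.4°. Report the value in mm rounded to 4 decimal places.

seg 1 [0°–133.5°] cycloidal, h=16: full span → s += 16 → s = 16.0000
seg 2 [133.5°–187.1°] dwell: s stays 16.0000
seg 3 [187.1°–237.7°] uniform, h=13: θ=218.4° here. β=31.3, B=50.6. 13·31.3/50.6 = 8.0415 → s = 24.0415

24.0415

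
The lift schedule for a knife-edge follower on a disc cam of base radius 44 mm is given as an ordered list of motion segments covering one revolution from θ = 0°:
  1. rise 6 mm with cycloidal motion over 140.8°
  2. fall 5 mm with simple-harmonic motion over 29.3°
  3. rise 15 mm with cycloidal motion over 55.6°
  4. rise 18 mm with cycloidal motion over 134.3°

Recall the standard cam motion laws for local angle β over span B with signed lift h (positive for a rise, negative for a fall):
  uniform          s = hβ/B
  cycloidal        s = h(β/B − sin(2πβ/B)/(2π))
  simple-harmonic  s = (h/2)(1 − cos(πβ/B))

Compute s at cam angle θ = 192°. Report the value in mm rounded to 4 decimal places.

seg 1 [0°–140.8°] cycloidal, h=6: full span → s += 6 → s = 6.0000
seg 2 [140.8°–170.1°] simple-harmonic, h=-5: full span → s += -5 → s = 1.0000
seg 3 [170.1°–225.7°] cycloidal, h=15: θ=192° here. β=21.9, B=55.6. 15·(0.3939 − sin(2π·0.3939)/(2π)) = 4.4319 → s = 5.4319

5.4319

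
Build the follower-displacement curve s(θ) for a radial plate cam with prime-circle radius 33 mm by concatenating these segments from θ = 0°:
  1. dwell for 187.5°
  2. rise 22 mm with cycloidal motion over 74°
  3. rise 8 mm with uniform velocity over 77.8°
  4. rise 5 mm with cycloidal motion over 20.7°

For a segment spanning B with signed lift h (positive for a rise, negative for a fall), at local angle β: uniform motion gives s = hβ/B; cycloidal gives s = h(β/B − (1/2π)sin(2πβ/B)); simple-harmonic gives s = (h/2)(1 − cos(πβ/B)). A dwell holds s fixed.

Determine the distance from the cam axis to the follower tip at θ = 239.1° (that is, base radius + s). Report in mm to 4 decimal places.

seg 1 [0°–187.5°] dwell: s stays 0.0000
seg 2 [187.5°–261.5°] cycloidal, h=22: θ=239.1° here. β=51.6, B=74. 22·(0.6973 − sin(2π·0.6973)/(2π)) = 18.6517 → s = 18.6517
radial distance = base radius + s = 33 + 18.6517 = 51.6517

51.6517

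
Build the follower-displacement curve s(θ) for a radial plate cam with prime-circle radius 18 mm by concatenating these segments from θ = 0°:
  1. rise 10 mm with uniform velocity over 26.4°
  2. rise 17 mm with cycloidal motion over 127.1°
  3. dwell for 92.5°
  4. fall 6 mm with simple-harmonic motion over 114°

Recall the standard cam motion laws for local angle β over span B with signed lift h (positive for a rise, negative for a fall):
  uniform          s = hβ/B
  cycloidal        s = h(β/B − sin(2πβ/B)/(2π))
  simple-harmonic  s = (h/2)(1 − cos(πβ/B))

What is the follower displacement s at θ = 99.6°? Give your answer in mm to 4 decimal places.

seg 1 [0°–26.4°] uniform, h=10: full span → s += 10 → s = 10.0000
seg 2 [26.4°–153.5°] cycloidal, h=17: θ=99.6° here. β=73.2, B=127.1. 17·(0.5759 − sin(2π·0.5759)/(2π)) = 11.0330 → s = 21.0330

21.0330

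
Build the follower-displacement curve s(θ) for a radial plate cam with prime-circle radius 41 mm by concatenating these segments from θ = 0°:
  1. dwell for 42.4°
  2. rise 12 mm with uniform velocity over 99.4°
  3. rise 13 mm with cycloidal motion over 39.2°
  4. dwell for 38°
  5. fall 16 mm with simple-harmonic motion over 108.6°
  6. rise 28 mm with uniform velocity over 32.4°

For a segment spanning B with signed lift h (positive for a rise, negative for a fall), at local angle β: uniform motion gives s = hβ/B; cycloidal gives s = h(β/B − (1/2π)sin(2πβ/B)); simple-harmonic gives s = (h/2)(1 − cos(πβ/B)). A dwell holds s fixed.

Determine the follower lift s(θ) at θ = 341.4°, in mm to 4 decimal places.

seg 1 [0°–42.4°] dwell: s stays 0.0000
seg 2 [42.4°–141.8°] uniform, h=12: full span → s += 12 → s = 12.0000
seg 3 [141.8°–181°] cycloidal, h=13: full span → s += 13 → s = 25.0000
seg 4 [181°–219°] dwell: s stays 25.0000
seg 5 [219°–327.6°] simple-harmonic, h=-16: full span → s += -16 → s = 9.0000
seg 6 [327.6°–360°] uniform, h=28: θ=341.4° here. β=13.8, B=32.4. 28·13.8/32.4 = 11.9259 → s = 20.9259

20.9259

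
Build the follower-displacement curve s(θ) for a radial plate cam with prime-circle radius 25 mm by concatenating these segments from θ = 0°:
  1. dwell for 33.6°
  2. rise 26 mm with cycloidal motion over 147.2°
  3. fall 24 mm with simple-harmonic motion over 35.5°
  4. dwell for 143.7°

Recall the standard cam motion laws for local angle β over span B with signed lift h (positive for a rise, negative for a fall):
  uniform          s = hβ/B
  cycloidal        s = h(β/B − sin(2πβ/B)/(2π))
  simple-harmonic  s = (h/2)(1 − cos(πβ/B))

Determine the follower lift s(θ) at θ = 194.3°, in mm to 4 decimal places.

seg 1 [0°–33.6°] dwell: s stays 0.0000
seg 2 [33.6°–180.8°] cycloidal, h=26: full span → s += 26 → s = 26.0000
seg 3 [180.8°–216.3°] simple-harmonic, h=-24: θ=194.3° here. β=13.5, B=35.5. -24/2·(1 − cos(π·0.3803)) = -7.5924 → s = 18.4076

18.4076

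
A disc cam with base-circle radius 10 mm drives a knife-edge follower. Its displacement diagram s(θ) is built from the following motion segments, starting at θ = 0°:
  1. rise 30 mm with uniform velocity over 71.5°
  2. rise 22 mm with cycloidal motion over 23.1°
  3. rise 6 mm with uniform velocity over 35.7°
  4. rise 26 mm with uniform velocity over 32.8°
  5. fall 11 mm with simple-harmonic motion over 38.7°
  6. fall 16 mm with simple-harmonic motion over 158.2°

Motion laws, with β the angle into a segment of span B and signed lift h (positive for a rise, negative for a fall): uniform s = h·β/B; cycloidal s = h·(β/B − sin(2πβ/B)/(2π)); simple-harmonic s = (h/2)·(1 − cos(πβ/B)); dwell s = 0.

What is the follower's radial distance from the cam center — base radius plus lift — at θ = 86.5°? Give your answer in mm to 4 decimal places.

seg 1 [0°–71.5°] uniform, h=30: full span → s += 30 → s = 30.0000
seg 2 [71.5°–94.6°] cycloidal, h=22: θ=86.5° here. β=15, B=23.1. 22·(0.6494 − sin(2π·0.6494)/(2π)) = 17.1100 → s = 47.1100
radial distance = base radius + s = 10 + 47.1100 = 57.1100

57.1100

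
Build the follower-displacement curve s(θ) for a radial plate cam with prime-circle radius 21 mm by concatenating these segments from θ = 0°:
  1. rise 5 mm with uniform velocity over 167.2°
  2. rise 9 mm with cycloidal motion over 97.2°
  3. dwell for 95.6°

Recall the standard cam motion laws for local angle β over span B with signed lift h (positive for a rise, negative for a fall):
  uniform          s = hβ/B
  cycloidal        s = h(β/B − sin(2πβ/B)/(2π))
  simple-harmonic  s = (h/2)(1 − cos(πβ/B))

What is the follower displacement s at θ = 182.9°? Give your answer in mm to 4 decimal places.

seg 1 [0°–167.2°] uniform, h=5: full span → s += 5 → s = 5.0000
seg 2 [167.2°–264.4°] cycloidal, h=9: θ=182.9° here. β=15.7, B=97.2. 9·(0.1615 − sin(2π·0.1615)/(2π)) = 0.2370 → s = 5.2370

5.2370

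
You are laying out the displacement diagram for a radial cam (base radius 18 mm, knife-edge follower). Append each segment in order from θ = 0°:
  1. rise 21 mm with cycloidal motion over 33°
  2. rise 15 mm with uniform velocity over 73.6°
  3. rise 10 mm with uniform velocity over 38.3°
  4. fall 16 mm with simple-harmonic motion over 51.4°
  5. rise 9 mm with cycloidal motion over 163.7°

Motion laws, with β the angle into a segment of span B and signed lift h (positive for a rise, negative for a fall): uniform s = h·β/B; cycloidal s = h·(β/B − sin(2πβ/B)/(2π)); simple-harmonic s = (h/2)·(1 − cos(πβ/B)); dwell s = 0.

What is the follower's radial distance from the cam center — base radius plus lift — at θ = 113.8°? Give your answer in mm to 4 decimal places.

seg 1 [0°–33°] cycloidal, h=21: full span → s += 21 → s = 21.0000
seg 2 [33°–106.6°] uniform, h=15: full span → s += 15 → s = 36.0000
seg 3 [106.6°–144.9°] uniform, h=10: θ=113.8° here. β=7.2, B=38.3. 10·7.2/38.3 = 1.8799 → s = 37.8799
radial distance = base radius + s = 18 + 37.8799 = 55.8799

55.8799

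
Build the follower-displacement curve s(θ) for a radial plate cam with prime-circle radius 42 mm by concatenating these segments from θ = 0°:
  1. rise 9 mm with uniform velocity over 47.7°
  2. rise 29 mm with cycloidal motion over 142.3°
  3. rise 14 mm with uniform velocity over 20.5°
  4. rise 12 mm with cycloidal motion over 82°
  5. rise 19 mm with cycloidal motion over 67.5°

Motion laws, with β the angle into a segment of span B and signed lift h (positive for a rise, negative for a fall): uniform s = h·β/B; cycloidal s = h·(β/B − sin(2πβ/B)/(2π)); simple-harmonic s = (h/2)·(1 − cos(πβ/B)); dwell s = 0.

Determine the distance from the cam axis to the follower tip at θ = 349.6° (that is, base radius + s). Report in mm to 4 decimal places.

seg 1 [0°–47.7°] uniform, h=9: full span → s += 9 → s = 9.0000
seg 2 [47.7°–190°] cycloidal, h=29: full span → s += 29 → s = 38.0000
seg 3 [190°–210.5°] uniform, h=14: full span → s += 14 → s = 52.0000
seg 4 [210.5°–292.5°] cycloidal, h=12: full span → s += 12 → s = 64.0000
seg 5 [292.5°–360°] cycloidal, h=19: θ=349.6° here. β=57.1, B=67.5. 19·(0.8459 − sin(2π·0.8459)/(2π)) = 18.5637 → s = 82.5637
radial distance = base radius + s = 42 + 82.5637 = 124.5637

124.5637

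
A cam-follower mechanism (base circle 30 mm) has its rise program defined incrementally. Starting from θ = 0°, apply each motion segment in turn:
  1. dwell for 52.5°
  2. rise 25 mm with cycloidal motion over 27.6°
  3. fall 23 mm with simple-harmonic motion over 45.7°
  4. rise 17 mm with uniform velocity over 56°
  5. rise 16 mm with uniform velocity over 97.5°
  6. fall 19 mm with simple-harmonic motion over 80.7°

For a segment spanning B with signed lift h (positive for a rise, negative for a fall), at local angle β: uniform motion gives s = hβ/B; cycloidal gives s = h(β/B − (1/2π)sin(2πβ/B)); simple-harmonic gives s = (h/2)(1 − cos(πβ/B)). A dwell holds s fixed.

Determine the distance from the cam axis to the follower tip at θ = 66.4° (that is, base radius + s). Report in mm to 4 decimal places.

seg 1 [0°–52.5°] dwell: s stays 0.0000
seg 2 [52.5°–80.1°] cycloidal, h=25: θ=66.4° here. β=13.9, B=27.6. 25·(0.5036 − sin(2π·0.5036)/(2π)) = 12.6812 → s = 12.6812
radial distance = base radius + s = 30 + 12.6812 = 42.6812

42.6812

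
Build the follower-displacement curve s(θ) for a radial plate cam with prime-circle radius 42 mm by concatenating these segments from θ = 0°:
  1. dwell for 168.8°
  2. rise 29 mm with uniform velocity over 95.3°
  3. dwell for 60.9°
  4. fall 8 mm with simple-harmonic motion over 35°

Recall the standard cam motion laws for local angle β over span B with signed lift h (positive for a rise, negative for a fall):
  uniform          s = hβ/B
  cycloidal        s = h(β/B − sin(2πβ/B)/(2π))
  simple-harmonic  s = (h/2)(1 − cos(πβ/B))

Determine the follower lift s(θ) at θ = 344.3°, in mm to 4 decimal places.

seg 1 [0°–168.8°] dwell: s stays 0.0000
seg 2 [168.8°–264.1°] uniform, h=29: full span → s += 29 → s = 29.0000
seg 3 [264.1°–325°] dwell: s stays 29.0000
seg 4 [325°–360°] simple-harmonic, h=-8: θ=344.3° here. β=19.3, B=35. -8/2·(1 − cos(π·0.5514)) = -4.6435 → s = 24.3565

24.3565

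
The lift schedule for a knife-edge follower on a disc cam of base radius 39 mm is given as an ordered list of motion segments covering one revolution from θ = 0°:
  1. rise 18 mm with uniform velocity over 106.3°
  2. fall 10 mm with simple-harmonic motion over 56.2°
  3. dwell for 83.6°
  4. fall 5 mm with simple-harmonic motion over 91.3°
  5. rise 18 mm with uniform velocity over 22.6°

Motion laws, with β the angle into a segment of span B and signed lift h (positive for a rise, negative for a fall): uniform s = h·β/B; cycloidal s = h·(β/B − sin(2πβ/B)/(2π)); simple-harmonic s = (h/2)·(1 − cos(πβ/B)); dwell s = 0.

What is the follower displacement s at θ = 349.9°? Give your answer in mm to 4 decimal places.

seg 1 [0°–106.3°] uniform, h=18: full span → s += 18 → s = 18.0000
seg 2 [106.3°–162.5°] simple-harmonic, h=-10: full span → s += -10 → s = 8.0000
seg 3 [162.5°–246.1°] dwell: s stays 8.0000
seg 4 [246.1°–337.4°] simple-harmonic, h=-5: full span → s += -5 → s = 3.0000
seg 5 [337.4°–360°] uniform, h=18: θ=349.9° here. β=12.5, B=22.6. 18·12.5/22.6 = 9.9558 → s = 12.9558

12.9558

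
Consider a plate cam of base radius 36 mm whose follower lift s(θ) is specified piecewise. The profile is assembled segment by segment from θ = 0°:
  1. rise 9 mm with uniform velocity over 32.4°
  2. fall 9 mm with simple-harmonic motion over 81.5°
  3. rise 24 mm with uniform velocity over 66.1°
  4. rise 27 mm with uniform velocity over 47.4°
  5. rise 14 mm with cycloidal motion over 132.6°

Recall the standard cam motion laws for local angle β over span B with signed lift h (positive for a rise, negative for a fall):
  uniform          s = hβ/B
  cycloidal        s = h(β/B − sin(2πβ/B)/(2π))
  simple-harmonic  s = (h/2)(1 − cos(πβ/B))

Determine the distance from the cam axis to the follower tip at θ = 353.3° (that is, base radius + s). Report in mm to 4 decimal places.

seg 1 [0°–32.4°] uniform, h=9: full span → s += 9 → s = 9.0000
seg 2 [32.4°–113.9°] simple-harmonic, h=-9: full span → s += -9 → s = 0.0000
seg 3 [113.9°–180°] uniform, h=24: full span → s += 24 → s = 24.0000
seg 4 [180°–227.4°] uniform, h=27: full span → s += 27 → s = 51.0000
seg 5 [227.4°–360°] cycloidal, h=14: θ=353.3° here. β=125.9, B=132.6. 14·(0.9495 − sin(2π·0.9495)/(2π)) = 13.9882 → s = 64.9882
radial distance = base radius + s = 36 + 64.9882 = 100.9882

100.9882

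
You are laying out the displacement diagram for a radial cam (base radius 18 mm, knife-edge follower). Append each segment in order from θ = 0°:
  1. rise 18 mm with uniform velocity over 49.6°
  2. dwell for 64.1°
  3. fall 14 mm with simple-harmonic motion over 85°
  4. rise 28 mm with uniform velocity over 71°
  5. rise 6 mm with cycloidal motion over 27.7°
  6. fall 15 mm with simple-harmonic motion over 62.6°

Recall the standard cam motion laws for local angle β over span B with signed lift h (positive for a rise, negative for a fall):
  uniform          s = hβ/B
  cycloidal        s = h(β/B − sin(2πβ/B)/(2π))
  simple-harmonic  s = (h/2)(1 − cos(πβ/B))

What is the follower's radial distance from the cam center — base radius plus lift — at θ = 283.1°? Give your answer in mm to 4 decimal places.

seg 1 [0°–49.6°] uniform, h=18: full span → s += 18 → s = 18.0000
seg 2 [49.6°–113.7°] dwell: s stays 18.0000
seg 3 [113.7°–198.7°] simple-harmonic, h=-14: full span → s += -14 → s = 4.0000
seg 4 [198.7°–269.7°] uniform, h=28: full span → s += 28 → s = 32.0000
seg 5 [269.7°–297.4°] cycloidal, h=6: θ=283.1° here. β=13.4, B=27.7. 6·(0.4838 − sin(2π·0.4838)/(2π)) = 2.8052 → s = 34.8052
radial distance = base radius + s = 18 + 34.8052 = 52.8052

52.8052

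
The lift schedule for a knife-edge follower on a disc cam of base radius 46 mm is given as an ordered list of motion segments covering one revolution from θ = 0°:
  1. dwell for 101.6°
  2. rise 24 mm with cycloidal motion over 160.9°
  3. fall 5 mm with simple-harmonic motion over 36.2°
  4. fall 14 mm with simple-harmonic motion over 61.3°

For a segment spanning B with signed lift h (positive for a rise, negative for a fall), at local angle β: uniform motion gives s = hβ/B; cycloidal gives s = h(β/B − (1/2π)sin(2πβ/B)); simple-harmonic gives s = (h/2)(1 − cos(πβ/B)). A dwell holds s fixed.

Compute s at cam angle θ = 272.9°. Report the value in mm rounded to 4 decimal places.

seg 1 [0°–101.6°] dwell: s stays 0.0000
seg 2 [101.6°–262.5°] cycloidal, h=24: full span → s += 24 → s = 24.0000
seg 3 [262.5°–298.7°] simple-harmonic, h=-5: θ=272.9° here. β=10.4, B=36.2. -5/2·(1 − cos(π·0.2873)) = -0.9510 → s = 23.0490

23.0490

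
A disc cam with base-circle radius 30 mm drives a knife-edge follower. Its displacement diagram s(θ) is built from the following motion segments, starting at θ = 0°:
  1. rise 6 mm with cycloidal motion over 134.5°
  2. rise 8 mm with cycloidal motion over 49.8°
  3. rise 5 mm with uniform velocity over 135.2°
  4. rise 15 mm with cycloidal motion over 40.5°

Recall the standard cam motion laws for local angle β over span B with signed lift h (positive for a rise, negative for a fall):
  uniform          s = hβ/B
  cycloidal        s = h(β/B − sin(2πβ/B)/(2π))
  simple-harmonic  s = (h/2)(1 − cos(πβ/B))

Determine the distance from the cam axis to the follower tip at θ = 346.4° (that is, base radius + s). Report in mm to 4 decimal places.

seg 1 [0°–134.5°] cycloidal, h=6: full span → s += 6 → s = 6.0000
seg 2 [134.5°–184.3°] cycloidal, h=8: full span → s += 8 → s = 14.0000
seg 3 [184.3°–319.5°] uniform, h=5: full span → s += 5 → s = 19.0000
seg 4 [319.5°–360°] cycloidal, h=15: θ=346.4° here. β=26.9, B=40.5. 15·(0.6642 − sin(2π·0.6642)/(2π)) = 12.0117 → s = 31.0117
radial distance = base radius + s = 30 + 31.0117 = 61.0117

61.0117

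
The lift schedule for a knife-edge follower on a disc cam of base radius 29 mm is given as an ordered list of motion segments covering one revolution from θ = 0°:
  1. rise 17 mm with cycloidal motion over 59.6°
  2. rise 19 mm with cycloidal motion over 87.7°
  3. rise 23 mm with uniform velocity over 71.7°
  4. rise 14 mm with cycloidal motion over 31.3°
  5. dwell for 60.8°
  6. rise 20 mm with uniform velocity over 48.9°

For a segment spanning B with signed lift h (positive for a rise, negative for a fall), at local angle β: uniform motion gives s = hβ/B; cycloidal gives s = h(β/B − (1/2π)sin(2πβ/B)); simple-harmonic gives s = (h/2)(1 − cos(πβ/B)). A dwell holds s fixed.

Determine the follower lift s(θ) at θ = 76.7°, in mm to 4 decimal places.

seg 1 [0°–59.6°] cycloidal, h=17: full span → s += 17 → s = 17.0000
seg 2 [59.6°–147.3°] cycloidal, h=19: θ=76.7° here. β=17.1, B=87.7. 19·(0.1950 − sin(2π·0.1950)/(2π)) = 0.8596 → s = 17.8596

17.8596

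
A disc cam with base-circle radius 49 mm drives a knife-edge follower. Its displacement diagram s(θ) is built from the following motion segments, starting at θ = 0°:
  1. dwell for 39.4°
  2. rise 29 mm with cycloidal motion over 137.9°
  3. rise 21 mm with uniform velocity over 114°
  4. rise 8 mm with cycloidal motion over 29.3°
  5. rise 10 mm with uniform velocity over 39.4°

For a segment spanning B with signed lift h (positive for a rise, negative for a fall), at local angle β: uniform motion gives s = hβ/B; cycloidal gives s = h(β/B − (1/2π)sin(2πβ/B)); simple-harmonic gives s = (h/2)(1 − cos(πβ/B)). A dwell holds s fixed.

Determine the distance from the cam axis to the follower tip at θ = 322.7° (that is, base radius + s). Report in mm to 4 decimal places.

seg 1 [0°–39.4°] dwell: s stays 0.0000
seg 2 [39.4°–177.3°] cycloidal, h=29: full span → s += 29 → s = 29.0000
seg 3 [177.3°–291.3°] uniform, h=21: full span → s += 21 → s = 50.0000
seg 4 [291.3°–320.6°] cycloidal, h=8: full span → s += 8 → s = 58.0000
seg 5 [320.6°–360°] uniform, h=10: θ=322.7° here. β=2.1, B=39.4. 10·2.1/39.4 = 0.5330 → s = 58.5330
radial distance = base radius + s = 49 + 58.5330 = 107.5330

107.5330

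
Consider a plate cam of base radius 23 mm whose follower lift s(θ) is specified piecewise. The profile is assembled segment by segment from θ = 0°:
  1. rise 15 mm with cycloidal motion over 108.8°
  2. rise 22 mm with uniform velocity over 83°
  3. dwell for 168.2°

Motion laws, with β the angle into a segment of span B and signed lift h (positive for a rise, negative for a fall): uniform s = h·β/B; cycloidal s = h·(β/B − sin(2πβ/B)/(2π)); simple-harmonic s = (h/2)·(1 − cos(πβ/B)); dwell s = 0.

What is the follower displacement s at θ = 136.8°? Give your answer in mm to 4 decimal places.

seg 1 [0°–108.8°] cycloidal, h=15: full span → s += 15 → s = 15.0000
seg 2 [108.8°–191.8°] uniform, h=22: θ=136.8° here. β=28, B=83. 22·28/83 = 7.4217 → s = 22.4217

22.4217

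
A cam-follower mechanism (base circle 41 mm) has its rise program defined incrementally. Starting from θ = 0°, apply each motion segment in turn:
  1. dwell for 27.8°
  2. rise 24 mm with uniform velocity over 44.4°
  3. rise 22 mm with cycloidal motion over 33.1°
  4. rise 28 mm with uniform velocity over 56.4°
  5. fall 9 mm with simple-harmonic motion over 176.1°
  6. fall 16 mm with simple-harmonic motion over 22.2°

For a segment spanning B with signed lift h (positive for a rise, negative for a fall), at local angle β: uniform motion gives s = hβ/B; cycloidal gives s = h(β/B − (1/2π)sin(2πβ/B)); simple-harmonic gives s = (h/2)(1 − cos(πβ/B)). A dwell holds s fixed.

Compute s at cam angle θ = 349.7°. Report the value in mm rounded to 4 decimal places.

seg 1 [0°–27.8°] dwell: s stays 0.0000
seg 2 [27.8°–72.2°] uniform, h=24: full span → s += 24 → s = 24.0000
seg 3 [72.2°–105.3°] cycloidal, h=22: full span → s += 22 → s = 46.0000
seg 4 [105.3°–161.7°] uniform, h=28: full span → s += 28 → s = 74.0000
seg 5 [161.7°–337.8°] simple-harmonic, h=-9: full span → s += -9 → s = 65.0000
seg 6 [337.8°–360°] simple-harmonic, h=-16: θ=349.7° here. β=11.9, B=22.2. -16/2·(1 − cos(π·0.5360)) = -8.9038 → s = 56.0962

56.0962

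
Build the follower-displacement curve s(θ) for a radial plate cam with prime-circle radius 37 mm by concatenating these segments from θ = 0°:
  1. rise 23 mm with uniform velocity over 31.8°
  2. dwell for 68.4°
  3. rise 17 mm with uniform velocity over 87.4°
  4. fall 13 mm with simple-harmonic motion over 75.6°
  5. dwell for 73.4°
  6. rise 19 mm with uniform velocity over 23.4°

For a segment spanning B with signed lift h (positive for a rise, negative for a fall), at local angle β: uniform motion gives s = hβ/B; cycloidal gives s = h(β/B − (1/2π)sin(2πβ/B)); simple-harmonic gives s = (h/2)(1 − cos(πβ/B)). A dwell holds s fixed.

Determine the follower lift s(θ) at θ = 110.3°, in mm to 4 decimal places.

seg 1 [0°–31.8°] uniform, h=23: full span → s += 23 → s = 23.0000
seg 2 [31.8°–100.2°] dwell: s stays 23.0000
seg 3 [100.2°–187.6°] uniform, h=17: θ=110.3° here. β=10.1, B=87.4. 17·10.1/87.4 = 1.9645 → s = 24.9645

24.9645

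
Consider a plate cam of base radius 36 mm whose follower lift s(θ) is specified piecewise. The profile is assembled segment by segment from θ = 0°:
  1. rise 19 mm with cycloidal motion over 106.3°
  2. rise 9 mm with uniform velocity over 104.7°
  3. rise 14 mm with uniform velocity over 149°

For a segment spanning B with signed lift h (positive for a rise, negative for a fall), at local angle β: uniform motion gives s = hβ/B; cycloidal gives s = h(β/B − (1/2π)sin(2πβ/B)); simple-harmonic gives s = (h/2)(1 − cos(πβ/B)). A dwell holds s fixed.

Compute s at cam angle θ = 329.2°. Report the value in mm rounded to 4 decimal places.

seg 1 [0°–106.3°] cycloidal, h=19: full span → s += 19 → s = 19.0000
seg 2 [106.3°–211°] uniform, h=9: full span → s += 9 → s = 28.0000
seg 3 [211°–360°] uniform, h=14: θ=329.2° here. β=118.2, B=149. 14·118.2/149 = 11.1060 → s = 39.1060

39.1060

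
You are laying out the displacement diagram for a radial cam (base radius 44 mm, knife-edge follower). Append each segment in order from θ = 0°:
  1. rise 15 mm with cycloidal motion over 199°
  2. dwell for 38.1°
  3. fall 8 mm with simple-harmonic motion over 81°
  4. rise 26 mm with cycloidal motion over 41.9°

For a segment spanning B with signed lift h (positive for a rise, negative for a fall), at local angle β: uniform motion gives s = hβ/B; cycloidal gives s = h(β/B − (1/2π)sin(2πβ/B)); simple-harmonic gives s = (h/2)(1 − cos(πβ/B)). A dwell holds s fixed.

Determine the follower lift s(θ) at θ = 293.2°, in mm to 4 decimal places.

seg 1 [0°–199°] cycloidal, h=15: full span → s += 15 → s = 15.0000
seg 2 [199°–237.1°] dwell: s stays 15.0000
seg 3 [237.1°–318.1°] simple-harmonic, h=-8: θ=293.2° here. β=56.1, B=81. -8/2·(1 − cos(π·0.6926)) = -6.2752 → s = 8.7248

8.7248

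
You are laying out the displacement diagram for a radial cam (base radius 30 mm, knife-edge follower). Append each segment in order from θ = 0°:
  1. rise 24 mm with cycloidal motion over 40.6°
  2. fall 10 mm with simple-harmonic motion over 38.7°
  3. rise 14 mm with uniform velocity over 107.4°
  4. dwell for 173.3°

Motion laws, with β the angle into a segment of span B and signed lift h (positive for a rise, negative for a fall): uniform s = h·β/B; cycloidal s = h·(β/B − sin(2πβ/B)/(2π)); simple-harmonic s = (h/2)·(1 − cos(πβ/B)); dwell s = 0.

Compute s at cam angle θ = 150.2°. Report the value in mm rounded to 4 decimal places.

seg 1 [0°–40.6°] cycloidal, h=24: full span → s += 24 → s = 24.0000
seg 2 [40.6°–79.3°] simple-harmonic, h=-10: full span → s += -10 → s = 14.0000
seg 3 [79.3°–186.7°] uniform, h=14: θ=150.2° here. β=70.9, B=107.4. 14·70.9/107.4 = 9.2421 → s = 23.2421

23.2421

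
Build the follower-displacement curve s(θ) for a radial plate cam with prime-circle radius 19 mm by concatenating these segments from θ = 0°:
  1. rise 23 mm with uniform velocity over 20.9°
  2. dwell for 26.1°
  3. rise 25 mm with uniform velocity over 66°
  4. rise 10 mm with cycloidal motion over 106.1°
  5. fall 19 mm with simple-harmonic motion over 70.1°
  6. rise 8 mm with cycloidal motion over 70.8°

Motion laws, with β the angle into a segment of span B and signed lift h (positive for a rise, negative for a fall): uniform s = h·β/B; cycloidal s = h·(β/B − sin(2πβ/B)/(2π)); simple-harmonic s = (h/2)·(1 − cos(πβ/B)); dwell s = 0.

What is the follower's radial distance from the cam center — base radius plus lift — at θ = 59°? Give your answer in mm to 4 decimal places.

seg 1 [0°–20.9°] uniform, h=23: full span → s += 23 → s = 23.0000
seg 2 [20.9°–47°] dwell: s stays 23.0000
seg 3 [47°–113°] uniform, h=25: θ=59° here. β=12, B=66. 25·12/66 = 4.5455 → s = 27.5455
radial distance = base radius + s = 19 + 27.5455 = 46.5455

46.5455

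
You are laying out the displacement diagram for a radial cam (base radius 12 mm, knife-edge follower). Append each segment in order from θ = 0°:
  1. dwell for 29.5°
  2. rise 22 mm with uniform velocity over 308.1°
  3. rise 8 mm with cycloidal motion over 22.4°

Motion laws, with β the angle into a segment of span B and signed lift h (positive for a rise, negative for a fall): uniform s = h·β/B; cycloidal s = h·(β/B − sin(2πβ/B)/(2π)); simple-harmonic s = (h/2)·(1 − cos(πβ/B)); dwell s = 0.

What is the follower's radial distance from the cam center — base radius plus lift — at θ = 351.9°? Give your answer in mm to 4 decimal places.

seg 1 [0°–29.5°] dwell: s stays 0.0000
seg 2 [29.5°–337.6°] uniform, h=22: full span → s += 22 → s = 22.0000
seg 3 [337.6°–360°] cycloidal, h=8: θ=351.9° here. β=14.3, B=22.4. 8·(0.6384 − sin(2π·0.6384)/(2π)) = 6.0799 → s = 28.0799
radial distance = base radius + s = 12 + 28.0799 = 40.0799

40.0799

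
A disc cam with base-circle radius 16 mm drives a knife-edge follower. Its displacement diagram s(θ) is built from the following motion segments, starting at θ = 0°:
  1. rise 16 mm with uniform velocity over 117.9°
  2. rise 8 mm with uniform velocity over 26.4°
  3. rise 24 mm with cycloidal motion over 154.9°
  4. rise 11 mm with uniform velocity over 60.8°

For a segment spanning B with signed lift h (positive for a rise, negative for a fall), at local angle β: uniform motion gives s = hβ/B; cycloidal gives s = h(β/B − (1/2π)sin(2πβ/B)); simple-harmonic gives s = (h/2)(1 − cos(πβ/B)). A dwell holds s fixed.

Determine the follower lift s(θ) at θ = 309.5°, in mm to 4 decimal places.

seg 1 [0°–117.9°] uniform, h=16: full span → s += 16 → s = 16.0000
seg 2 [117.9°–144.3°] uniform, h=8: full span → s += 8 → s = 24.0000
seg 3 [144.3°–299.2°] cycloidal, h=24: full span → s += 24 → s = 48.0000
seg 4 [299.2°–360°] uniform, h=11: θ=309.5° here. β=10.3, B=60.8. 11·10.3/60.8 = 1.8635 → s = 49.8635

49.8635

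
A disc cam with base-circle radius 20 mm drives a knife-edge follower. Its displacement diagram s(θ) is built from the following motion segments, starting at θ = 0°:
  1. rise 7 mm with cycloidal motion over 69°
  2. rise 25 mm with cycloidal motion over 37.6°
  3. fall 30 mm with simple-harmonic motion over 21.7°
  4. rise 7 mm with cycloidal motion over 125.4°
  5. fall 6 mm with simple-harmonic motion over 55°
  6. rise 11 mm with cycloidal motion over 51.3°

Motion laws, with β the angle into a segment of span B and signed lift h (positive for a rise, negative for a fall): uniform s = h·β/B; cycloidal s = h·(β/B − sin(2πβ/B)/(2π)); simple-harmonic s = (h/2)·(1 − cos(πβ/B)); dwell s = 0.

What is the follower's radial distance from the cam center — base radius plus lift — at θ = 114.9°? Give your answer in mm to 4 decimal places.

seg 1 [0°–69°] cycloidal, h=7: full span → s += 7 → s = 7.0000
seg 2 [69°–106.6°] cycloidal, h=25: full span → s += 25 → s = 32.0000
seg 3 [106.6°–128.3°] simple-harmonic, h=-30: θ=114.9° here. β=8.3, B=21.7. -30/2·(1 − cos(π·0.3825)) = -9.5873 → s = 22.4127
radial distance = base radius + s = 20 + 22.4127 = 42.4127

42.4127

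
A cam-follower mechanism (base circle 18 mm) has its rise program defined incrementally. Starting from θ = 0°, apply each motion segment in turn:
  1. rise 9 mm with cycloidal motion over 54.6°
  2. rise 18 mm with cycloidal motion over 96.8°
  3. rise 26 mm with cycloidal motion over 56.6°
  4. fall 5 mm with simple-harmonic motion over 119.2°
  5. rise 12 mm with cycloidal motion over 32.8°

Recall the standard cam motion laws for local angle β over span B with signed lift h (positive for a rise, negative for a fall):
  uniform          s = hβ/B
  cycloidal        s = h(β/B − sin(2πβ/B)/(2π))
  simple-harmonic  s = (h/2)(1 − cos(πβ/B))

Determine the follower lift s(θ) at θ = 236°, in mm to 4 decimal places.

seg 1 [0°–54.6°] cycloidal, h=9: full span → s += 9 → s = 9.0000
seg 2 [54.6°–151.4°] cycloidal, h=18: full span → s += 18 → s = 27.0000
seg 3 [151.4°–208°] cycloidal, h=26: full span → s += 26 → s = 53.0000
seg 4 [208°–327.2°] simple-harmonic, h=-5: θ=236° here. β=28, B=119.2. -5/2·(1 − cos(π·0.2349)) = -0.6504 → s = 52.3496

52.3496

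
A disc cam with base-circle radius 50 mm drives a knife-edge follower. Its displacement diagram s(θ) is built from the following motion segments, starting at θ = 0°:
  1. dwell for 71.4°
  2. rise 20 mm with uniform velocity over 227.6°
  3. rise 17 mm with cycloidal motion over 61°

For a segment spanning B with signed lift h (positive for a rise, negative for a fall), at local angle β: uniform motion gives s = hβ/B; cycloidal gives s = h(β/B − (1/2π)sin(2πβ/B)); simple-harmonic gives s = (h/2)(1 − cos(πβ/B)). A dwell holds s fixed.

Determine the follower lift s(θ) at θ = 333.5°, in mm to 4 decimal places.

seg 1 [0°–71.4°] dwell: s stays 0.0000
seg 2 [71.4°–299°] uniform, h=20: full span → s += 20 → s = 20.0000
seg 3 [299°–360°] cycloidal, h=17: θ=333.5° here. β=34.5, B=61. 17·(0.5656 − sin(2π·0.5656)/(2π)) = 10.6982 → s = 30.6982

30.6982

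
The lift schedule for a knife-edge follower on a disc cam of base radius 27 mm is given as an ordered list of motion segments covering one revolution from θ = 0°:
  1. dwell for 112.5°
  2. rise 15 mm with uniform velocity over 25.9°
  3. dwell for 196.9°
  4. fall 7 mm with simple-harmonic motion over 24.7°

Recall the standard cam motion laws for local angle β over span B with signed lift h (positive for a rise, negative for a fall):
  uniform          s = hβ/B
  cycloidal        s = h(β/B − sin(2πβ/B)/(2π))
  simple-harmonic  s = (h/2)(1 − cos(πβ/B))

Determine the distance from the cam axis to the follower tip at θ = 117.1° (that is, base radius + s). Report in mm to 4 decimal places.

seg 1 [0°–112.5°] dwell: s stays 0.0000
seg 2 [112.5°–138.4°] uniform, h=15: θ=117.1° here. β=4.6, B=25.9. 15·4.6/25.9 = 2.6641 → s = 2.6641
radial distance = base radius + s = 27 + 2.6641 = 29.6641

29.6641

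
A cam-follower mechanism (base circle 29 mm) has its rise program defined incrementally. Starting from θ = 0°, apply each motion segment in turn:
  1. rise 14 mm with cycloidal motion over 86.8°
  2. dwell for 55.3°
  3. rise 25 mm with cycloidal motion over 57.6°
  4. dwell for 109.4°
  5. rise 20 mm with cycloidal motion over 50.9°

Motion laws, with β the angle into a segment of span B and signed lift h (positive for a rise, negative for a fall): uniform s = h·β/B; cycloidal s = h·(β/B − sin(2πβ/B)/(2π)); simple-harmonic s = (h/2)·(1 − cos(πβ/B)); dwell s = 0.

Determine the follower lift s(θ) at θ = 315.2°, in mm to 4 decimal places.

seg 1 [0°–86.8°] cycloidal, h=14: full span → s += 14 → s = 14.0000
seg 2 [86.8°–142.1°] dwell: s stays 14.0000
seg 3 [142.1°–199.7°] cycloidal, h=25: full span → s += 25 → s = 39.0000
seg 4 [199.7°–309.1°] dwell: s stays 39.0000
seg 5 [309.1°–360°] cycloidal, h=20: θ=315.2° here. β=6.1, B=50.9. 20·(0.1198 − sin(2π·0.1198)/(2π)) = 0.2202 → s = 39.2202

39.2202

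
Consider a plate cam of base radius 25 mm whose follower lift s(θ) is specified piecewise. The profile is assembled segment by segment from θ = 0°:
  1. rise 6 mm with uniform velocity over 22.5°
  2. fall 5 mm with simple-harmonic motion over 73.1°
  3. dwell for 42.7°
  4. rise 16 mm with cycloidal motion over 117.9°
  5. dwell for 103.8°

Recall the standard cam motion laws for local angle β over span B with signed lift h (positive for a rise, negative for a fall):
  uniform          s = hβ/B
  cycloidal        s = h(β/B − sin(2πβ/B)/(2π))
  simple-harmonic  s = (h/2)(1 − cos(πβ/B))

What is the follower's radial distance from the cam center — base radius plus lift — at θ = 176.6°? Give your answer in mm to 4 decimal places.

seg 1 [0°–22.5°] uniform, h=6: full span → s += 6 → s = 6.0000
seg 2 [22.5°–95.6°] simple-harmonic, h=-5: full span → s += -5 → s = 1.0000
seg 3 [95.6°–138.3°] dwell: s stays 1.0000
seg 4 [138.3°–256.2°] cycloidal, h=16: θ=176.6° here. β=38.3, B=117.9. 16·(0.3249 − sin(2π·0.3249)/(2π)) = 2.9276 → s = 3.9276
radial distance = base radius + s = 25 + 3.9276 = 28.9276

28.9276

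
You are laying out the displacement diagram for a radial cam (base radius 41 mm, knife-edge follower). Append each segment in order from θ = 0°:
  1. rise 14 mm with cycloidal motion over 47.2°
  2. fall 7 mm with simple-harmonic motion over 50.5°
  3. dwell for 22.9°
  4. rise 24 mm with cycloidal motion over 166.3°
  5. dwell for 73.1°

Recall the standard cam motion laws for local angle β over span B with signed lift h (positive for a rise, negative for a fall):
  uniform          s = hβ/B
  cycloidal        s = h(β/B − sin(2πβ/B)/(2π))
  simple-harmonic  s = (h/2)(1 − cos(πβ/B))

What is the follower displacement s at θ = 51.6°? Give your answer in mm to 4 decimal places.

seg 1 [0°–47.2°] cycloidal, h=14: full span → s += 14 → s = 14.0000
seg 2 [47.2°–97.7°] simple-harmonic, h=-7: θ=51.6° here. β=4.4, B=50.5. -7/2·(1 − cos(π·0.0871)) = -0.1303 → s = 13.8697

13.8697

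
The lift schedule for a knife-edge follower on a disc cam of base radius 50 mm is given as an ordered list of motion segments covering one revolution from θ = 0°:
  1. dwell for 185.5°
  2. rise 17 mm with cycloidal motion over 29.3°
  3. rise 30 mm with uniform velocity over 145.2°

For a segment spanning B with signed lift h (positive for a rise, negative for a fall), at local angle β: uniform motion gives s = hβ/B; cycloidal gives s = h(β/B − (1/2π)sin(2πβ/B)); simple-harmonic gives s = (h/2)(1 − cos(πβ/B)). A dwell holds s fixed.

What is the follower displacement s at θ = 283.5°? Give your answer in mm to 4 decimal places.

seg 1 [0°–185.5°] dwell: s stays 0.0000
seg 2 [185.5°–214.8°] cycloidal, h=17: full span → s += 17 → s = 17.0000
seg 3 [214.8°–360°] uniform, h=30: θ=283.5° here. β=68.7, B=145.2. 30·68.7/145.2 = 14.1942 → s = 31.1942

31.1942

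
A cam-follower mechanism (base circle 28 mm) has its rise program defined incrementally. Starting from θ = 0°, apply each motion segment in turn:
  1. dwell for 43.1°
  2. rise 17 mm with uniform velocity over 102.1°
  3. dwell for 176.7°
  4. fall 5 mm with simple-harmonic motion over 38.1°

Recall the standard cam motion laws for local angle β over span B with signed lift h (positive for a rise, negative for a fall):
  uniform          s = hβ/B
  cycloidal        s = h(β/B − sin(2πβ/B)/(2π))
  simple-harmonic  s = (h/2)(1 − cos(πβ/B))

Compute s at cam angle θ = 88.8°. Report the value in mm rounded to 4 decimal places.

seg 1 [0°–43.1°] dwell: s stays 0.0000
seg 2 [43.1°–145.2°] uniform, h=17: θ=88.8° here. β=45.7, B=102.1. 17·45.7/102.1 = 7.6092 → s = 7.6092

7.6092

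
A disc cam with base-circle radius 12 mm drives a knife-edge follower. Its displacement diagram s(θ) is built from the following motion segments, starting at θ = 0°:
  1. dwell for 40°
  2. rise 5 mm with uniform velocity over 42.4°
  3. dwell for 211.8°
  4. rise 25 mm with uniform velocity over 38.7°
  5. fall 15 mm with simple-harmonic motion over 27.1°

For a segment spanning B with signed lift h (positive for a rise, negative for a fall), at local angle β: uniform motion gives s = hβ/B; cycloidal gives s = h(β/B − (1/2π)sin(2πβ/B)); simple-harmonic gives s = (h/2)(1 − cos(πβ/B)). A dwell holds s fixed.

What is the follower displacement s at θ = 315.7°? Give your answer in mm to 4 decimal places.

seg 1 [0°–40°] dwell: s stays 0.0000
seg 2 [40°–82.4°] uniform, h=5: full span → s += 5 → s = 5.0000
seg 3 [82.4°–294.2°] dwell: s stays 5.0000
seg 4 [294.2°–332.9°] uniform, h=25: θ=315.7° here. β=21.5, B=38.7. 25·21.5/38.7 = 13.8889 → s = 18.8889

18.8889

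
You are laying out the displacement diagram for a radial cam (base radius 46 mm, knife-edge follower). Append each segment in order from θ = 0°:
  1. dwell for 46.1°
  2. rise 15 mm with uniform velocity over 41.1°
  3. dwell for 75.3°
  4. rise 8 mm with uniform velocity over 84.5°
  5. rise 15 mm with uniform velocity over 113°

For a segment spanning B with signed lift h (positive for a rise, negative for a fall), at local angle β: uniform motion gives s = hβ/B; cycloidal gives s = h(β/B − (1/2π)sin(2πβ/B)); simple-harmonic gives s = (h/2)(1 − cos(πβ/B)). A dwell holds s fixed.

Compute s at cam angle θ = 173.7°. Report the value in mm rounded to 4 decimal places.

seg 1 [0°–46.1°] dwell: s stays 0.0000
seg 2 [46.1°–87.2°] uniform, h=15: full span → s += 15 → s = 15.0000
seg 3 [87.2°–162.5°] dwell: s stays 15.0000
seg 4 [162.5°–247°] uniform, h=8: θ=173.7° here. β=11.2, B=84.5. 8·11.2/84.5 = 1.0604 → s = 16.0604

16.0604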